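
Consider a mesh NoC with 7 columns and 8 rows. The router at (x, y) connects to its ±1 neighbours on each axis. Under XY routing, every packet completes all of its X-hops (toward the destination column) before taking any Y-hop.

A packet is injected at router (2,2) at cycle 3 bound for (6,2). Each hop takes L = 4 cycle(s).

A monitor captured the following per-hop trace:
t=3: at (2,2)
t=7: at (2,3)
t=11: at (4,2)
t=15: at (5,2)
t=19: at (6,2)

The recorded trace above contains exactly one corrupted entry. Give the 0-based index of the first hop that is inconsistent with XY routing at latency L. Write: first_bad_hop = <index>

hop 1: step (+0,+1), +4 cyc — BAD: Y-move but x=2≠6

first_bad_hop = 1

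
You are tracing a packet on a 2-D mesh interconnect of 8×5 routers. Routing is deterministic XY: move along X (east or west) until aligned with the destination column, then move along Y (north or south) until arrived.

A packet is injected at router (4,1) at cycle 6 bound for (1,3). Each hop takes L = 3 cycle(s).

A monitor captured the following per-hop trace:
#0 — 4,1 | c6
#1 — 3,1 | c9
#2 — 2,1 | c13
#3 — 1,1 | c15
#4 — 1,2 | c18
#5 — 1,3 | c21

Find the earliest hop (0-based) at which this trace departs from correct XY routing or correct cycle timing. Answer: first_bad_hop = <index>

first_bad_hop = 2

[1] (-1,+0) / 3c ⇒ ok
[2] (-1,+0) / 4c ⇒ BAD: Δcyc=4≠L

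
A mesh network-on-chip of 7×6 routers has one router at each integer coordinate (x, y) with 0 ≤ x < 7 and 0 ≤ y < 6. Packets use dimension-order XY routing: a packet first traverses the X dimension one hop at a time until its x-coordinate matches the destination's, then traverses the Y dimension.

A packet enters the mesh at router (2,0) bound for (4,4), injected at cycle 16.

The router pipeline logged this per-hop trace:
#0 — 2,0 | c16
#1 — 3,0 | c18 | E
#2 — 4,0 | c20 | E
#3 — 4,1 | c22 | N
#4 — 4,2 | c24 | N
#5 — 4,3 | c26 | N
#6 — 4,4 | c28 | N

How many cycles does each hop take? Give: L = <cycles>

cyc[1] − cyc[0] = 18 − 16 = 2.
Per-hop latency L = Δcyc = 2.

L = 2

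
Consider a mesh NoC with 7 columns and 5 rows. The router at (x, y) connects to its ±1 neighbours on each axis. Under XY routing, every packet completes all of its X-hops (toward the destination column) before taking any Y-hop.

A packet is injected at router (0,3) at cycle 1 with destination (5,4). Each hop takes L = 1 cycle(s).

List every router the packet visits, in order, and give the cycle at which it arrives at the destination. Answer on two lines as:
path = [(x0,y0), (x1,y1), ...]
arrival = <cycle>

#0 — 0,3 | c1
#1 — 1,3 | c2 | E
#2 — 2,3 | c3 | E
#3 — 3,3 | c4 | E
#4 — 4,3 | c5 | E
#5 — 5,3 | c6 | E
#6 — 5,4 | c7 | N

path = [(0,3), (1,3), (2,3), (3,3), (4,3), (5,3), (5,4)]
arrival = 7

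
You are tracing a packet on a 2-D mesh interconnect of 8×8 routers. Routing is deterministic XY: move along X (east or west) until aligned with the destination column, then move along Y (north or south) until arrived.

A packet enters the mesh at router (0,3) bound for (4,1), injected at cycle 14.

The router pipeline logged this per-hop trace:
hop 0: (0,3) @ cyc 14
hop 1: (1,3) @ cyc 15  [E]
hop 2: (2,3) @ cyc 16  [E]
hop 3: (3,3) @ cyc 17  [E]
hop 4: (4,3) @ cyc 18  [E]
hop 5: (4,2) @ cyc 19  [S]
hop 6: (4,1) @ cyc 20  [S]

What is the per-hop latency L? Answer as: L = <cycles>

From hop 0 (14) to hop 1 (15): +1 cycles.
One hop costs L cycles, so L = 1.

L = 1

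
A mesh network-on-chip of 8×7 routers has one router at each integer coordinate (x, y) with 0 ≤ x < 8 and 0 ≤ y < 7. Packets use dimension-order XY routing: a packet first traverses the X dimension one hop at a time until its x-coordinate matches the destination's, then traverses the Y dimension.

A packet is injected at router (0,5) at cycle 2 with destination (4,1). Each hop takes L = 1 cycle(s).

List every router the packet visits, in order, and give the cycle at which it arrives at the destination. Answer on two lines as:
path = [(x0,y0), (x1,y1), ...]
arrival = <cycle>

#0 — 0,5 | c2
#1 — 1,5 | c3 | E
#2 — 2,5 | c4 | E
#3 — 3,5 | c5 | E
#4 — 4,5 | c6 | E
#5 — 4,4 | c7 | S
#6 — 4,3 | c8 | S
#7 — 4,2 | c9 | S
#8 — 4,1 | c10 | S

path = [(0,5), (1,5), (2,5), (3,5), (4,5), (4,4), (4,3), (4,2), (4,1)]
arrival = 10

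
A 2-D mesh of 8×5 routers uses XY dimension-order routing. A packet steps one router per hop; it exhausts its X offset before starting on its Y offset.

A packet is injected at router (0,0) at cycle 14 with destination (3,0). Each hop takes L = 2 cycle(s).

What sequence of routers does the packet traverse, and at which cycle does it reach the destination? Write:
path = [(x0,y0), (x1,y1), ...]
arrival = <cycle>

  0. router=(0,0) cycle=14 (inject)
  1. router=(1,0) cycle=16 dir=E
  2. router=(2,0) cycle=18 dir=E
  3. router=(3,0) cycle=20 dir=E

path = [(0,0), (1,0), (2,0), (3,0)]
arrival = 20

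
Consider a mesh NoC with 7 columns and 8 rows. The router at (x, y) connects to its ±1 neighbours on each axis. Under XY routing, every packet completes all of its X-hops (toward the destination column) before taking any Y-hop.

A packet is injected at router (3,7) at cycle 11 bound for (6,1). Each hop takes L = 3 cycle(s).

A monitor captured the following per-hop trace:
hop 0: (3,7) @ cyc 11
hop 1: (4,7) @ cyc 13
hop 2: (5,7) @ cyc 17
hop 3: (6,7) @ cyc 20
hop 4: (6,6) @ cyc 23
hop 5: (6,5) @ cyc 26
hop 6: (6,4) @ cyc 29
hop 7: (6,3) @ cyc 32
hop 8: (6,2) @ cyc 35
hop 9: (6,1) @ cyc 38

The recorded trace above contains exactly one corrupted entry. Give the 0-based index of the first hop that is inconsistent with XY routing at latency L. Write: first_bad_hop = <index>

first_bad_hop = 1

check 1→ d=(1,0) cyc+2: BAD: Δcyc=2≠L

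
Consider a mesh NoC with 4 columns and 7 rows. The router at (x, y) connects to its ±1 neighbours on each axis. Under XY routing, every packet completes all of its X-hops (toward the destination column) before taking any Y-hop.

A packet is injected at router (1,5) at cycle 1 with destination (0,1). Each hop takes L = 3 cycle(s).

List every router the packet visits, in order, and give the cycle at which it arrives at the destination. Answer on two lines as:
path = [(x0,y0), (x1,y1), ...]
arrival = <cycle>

hop 0: (1,5) @ cyc 1
hop 1: (0,5) @ cyc 4  [W]
hop 2: (0,4) @ cyc 7  [S]
hop 3: (0,3) @ cyc 10  [S]
hop 4: (0,2) @ cyc 13  [S]
hop 5: (0,1) @ cyc 16  [S]

path = [(1,5), (0,5), (0,4), (0,3), (0,2), (0,1)]
arrival = 16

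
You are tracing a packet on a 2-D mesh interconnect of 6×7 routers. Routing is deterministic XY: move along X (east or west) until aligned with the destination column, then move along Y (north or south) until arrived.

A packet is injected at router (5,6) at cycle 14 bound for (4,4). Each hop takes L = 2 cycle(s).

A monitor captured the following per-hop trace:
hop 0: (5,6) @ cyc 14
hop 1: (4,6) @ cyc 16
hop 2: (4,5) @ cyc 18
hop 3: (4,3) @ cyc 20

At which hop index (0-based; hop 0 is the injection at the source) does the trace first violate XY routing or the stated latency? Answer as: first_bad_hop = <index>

first_bad_hop = 3

hop 1: step (-1,+0), +2 cyc — ok
hop 2: step (+0,-1), +2 cyc — ok
hop 3: step (+0,-2), +2 cyc — BAD: non-unit step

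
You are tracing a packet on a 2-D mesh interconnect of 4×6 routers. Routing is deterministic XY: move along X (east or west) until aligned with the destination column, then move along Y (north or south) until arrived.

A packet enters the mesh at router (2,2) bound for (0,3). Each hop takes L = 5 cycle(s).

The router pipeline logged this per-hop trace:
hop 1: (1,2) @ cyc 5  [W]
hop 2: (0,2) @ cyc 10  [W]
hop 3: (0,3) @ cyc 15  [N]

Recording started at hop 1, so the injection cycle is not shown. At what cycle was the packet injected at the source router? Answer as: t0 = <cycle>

The first recorded entry is hop 1 at cycle 5.
Therefore t0 = 5 − L = 0.

t0 = 0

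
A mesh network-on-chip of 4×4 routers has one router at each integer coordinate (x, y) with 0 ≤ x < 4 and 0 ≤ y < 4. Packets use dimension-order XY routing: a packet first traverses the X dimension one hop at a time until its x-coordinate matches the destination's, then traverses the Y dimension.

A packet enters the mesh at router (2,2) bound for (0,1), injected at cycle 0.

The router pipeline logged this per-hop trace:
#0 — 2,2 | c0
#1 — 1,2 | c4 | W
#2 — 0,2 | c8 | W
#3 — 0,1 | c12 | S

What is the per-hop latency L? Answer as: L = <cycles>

From hop 0 (0) to hop 1 (4): +4 cycles.
One hop costs L cycles, so L = 4.

L = 4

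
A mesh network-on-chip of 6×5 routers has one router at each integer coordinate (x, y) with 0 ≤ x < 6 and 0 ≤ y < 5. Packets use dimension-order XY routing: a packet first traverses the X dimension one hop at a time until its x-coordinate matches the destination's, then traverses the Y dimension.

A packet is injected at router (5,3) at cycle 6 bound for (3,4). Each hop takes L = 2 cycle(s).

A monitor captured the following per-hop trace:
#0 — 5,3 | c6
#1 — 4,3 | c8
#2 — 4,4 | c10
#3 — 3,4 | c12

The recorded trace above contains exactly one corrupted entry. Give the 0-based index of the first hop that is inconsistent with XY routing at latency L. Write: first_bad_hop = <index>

hop 1: step (-1,+0), +2 cyc — ok
hop 2: step (+0,+1), +2 cyc — BAD: Y-move but x=4≠3

first_bad_hop = 2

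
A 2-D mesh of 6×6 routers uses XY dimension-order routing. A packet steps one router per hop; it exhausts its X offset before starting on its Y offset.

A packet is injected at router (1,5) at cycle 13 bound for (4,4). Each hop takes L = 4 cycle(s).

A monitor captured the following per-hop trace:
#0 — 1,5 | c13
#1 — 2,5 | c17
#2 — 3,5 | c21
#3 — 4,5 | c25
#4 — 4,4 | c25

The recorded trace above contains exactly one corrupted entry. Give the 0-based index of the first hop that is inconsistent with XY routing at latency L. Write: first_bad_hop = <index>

first_bad_hop = 4

[1] (+1,+0) / 4c ⇒ ok
[2] (+1,+0) / 4c ⇒ ok
[3] (+1,+0) / 4c ⇒ ok
[4] (+0,-1) / 0c ⇒ BAD: Δcyc=0≠L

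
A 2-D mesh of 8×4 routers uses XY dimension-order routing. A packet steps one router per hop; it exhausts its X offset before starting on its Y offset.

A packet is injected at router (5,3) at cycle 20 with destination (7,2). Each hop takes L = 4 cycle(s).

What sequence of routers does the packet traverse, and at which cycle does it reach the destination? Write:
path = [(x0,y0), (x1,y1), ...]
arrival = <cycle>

src (5,3)  cyc=20
E→(6,3)  cyc=24
E→(7,3)  cyc=28
S→(7,2)  cyc=32

path = [(5,3), (6,3), (7,3), (7,2)]
arrival = 32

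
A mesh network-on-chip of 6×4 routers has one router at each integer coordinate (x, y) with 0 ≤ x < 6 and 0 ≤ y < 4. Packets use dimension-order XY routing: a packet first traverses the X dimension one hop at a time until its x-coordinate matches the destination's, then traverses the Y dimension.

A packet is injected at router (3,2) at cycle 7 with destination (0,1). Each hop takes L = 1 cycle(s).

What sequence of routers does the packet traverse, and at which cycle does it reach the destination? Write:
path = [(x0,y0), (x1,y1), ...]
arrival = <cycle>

path = [(3,2), (2,2), (1,2), (0,2), (0,1)]
arrival = 11

src (3,2)  cyc=7
W→(2,2)  cyc=8
W→(1,2)  cyc=9
W→(0,2)  cyc=10
S→(0,1)  cyc=11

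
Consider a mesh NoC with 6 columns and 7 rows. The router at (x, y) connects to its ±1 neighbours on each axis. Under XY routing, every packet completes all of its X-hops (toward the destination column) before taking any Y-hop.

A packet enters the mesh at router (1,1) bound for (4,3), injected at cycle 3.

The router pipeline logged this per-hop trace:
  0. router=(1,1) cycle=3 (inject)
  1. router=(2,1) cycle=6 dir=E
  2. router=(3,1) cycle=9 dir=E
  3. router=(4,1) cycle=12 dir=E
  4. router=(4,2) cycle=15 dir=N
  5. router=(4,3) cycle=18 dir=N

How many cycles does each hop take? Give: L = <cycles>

L = 3

From hop 0 (3) to hop 1 (6): +3 cycles.
Each hop adds L, hence L = 3.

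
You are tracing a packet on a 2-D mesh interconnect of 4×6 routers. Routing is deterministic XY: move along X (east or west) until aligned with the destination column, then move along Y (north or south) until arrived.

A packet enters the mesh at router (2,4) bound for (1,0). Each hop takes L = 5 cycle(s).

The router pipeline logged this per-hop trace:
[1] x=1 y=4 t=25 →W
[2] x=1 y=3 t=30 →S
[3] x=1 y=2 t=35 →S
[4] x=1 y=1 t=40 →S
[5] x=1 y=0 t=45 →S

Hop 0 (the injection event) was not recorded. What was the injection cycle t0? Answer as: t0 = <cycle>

t0 = 20

The first recorded entry is hop 1 at cycle 25.
Subtract one hop: t0 = 25 − 5 = 20.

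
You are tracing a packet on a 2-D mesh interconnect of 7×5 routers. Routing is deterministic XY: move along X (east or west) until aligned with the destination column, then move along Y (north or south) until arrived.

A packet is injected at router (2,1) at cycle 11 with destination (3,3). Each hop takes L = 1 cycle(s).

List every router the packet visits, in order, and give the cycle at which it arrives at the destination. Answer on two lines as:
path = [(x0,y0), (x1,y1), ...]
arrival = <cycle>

path = [(2,1), (3,1), (3,2), (3,3)]
arrival = 14

hop 0: (2,1) @ cyc 11
hop 1: (3,1) @ cyc 12  [E]
hop 2: (3,2) @ cyc 13  [N]
hop 3: (3,3) @ cyc 14  [N]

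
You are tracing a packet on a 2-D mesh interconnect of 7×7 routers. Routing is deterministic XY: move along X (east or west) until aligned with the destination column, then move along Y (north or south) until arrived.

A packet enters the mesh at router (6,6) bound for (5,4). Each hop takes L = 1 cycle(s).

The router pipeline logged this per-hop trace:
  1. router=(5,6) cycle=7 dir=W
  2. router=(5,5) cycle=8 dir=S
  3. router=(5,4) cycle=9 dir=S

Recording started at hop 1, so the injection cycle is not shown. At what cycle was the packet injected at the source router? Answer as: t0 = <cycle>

At hop 1 the cycle is 7; in general cyc_k = t0 + kL.
t0 = cyc[1] − L = 7 − 1 = 6.

t0 = 6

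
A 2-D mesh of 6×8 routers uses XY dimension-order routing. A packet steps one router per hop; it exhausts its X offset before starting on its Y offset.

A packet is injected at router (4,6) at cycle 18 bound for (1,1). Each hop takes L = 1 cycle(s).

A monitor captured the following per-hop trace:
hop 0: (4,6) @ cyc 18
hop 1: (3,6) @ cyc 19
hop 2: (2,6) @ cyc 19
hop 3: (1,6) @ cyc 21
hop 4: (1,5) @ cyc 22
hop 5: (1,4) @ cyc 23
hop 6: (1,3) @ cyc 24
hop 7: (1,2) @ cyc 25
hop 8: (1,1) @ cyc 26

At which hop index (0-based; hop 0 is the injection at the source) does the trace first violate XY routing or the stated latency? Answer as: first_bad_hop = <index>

first_bad_hop = 2

[1] (-1,+0) / 1c ⇒ ok
[2] (-1,+0) / 0c ⇒ BAD: Δcyc=0≠L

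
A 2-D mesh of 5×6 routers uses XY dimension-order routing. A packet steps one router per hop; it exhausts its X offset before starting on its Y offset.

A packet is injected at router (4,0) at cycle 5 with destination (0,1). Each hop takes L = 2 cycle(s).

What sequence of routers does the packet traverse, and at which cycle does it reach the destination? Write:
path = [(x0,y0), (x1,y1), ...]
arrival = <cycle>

  0. router=(4,0) cycle=5 (inject)
  1. router=(3,0) cycle=7 dir=W
  2. router=(2,0) cycle=9 dir=W
  3. router=(1,0) cycle=11 dir=W
  4. router=(0,0) cycle=13 dir=W
  5. router=(0,1) cycle=15 dir=N

path = [(4,0), (3,0), (2,0), (1,0), (0,0), (0,1)]
arrival = 15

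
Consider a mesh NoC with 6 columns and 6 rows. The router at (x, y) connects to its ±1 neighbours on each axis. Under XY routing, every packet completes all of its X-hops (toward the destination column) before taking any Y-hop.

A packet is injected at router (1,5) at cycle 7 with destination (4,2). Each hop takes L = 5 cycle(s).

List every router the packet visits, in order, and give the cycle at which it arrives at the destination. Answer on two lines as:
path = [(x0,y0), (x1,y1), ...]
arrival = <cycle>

src (1,5)  cyc=7
E→(2,5)  cyc=12
E→(3,5)  cyc=17
E→(4,5)  cyc=22
S→(4,4)  cyc=27
S→(4,3)  cyc=32
S→(4,2)  cyc=37

path = [(1,5), (2,5), (3,5), (4,5), (4,4), (4,3), (4,2)]
arrival = 37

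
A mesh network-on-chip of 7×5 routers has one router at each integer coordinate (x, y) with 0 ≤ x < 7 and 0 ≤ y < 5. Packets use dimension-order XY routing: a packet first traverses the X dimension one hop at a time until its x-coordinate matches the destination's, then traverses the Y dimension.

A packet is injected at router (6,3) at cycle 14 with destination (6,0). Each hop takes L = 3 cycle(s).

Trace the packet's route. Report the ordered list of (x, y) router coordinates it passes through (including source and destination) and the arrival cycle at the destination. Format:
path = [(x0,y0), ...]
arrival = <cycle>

  0. router=(6,3) cycle=14 (inject)
  1. router=(6,2) cycle=17 dir=S
  2. router=(6,1) cycle=20 dir=S
  3. router=(6,0) cycle=23 dir=S

path = [(6,3), (6,2), (6,1), (6,0)]
arrival = 23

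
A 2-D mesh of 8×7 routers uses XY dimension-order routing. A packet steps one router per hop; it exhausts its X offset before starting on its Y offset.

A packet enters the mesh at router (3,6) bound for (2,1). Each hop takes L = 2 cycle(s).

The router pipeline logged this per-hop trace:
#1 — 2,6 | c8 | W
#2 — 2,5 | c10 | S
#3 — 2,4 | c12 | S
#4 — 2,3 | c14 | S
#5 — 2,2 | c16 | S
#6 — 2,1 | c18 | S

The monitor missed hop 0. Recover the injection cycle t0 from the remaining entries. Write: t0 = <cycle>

t0 = 6

At hop 1 the cycle is 8; in general cyc_k = t0 + kL.
t0 = cyc[1] − L = 8 − 2 = 6.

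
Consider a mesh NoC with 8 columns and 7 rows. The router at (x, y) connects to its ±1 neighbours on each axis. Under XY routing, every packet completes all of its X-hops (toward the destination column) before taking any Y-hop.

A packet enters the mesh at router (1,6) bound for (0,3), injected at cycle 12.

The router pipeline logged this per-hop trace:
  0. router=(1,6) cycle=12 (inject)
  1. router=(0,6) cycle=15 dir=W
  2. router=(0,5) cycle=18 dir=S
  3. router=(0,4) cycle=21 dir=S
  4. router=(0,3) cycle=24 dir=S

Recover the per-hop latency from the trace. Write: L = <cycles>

L = 3

Between hops 0 and 1 the cycle counter advances 15 − 12 = 3.
Each hop adds L, hence L = 3.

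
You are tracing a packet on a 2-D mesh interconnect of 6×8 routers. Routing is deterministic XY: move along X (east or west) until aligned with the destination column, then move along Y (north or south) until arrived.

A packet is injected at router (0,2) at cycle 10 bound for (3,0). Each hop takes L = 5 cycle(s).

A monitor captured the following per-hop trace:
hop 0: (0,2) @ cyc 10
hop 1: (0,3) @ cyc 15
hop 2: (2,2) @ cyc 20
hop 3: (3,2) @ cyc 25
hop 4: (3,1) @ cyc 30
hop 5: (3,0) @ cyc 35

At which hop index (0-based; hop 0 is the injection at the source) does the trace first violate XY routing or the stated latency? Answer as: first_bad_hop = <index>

first_bad_hop = 1

  1: Δx=+0 Δy=+1 Δt=5 [BAD: Y-move but x=0≠3]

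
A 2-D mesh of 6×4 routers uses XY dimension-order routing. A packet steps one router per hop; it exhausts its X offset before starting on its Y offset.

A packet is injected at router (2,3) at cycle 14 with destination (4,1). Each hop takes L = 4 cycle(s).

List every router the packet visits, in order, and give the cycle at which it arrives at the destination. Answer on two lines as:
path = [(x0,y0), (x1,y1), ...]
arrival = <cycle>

path = [(2,3), (3,3), (4,3), (4,2), (4,1)]
arrival = 30

t=14: at (2,3)
t=18: at (3,3) after E
t=22: at (4,3) after E
t=26: at (4,2) after S
t=30: at (4,1) after S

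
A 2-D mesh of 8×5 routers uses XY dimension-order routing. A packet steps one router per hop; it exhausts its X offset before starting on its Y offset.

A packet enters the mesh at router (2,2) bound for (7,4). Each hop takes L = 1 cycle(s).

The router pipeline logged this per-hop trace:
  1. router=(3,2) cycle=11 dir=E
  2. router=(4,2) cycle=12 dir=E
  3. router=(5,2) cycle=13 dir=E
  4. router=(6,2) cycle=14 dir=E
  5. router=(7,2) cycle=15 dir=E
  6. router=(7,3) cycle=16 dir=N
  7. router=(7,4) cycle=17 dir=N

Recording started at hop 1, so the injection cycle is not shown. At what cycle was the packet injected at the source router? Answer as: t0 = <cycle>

Hop 1 reached at cycle 11; hop k is at t0 + k·L.
Subtract one hop: t0 = 11 − 1 = 10.

t0 = 10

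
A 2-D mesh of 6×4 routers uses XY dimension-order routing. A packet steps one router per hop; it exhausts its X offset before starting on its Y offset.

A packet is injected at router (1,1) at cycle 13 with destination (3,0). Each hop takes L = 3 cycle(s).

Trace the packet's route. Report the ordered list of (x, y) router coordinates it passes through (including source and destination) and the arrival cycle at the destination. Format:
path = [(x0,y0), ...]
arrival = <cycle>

[0] x=1 y=1 t=13
[1] x=2 y=1 t=16 →E
[2] x=3 y=1 t=19 →E
[3] x=3 y=0 t=22 →S

path = [(1,1), (2,1), (3,1), (3,0)]
arrival = 22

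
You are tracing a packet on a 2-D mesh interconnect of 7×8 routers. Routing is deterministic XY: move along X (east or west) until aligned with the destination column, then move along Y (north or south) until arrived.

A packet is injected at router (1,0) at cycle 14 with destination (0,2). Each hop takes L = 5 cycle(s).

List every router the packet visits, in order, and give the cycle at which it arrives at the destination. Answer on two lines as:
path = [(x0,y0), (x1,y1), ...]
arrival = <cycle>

  0. router=(1,0) cycle=14 (inject)
  1. router=(0,0) cycle=19 dir=W
  2. router=(0,1) cycle=24 dir=N
  3. router=(0,2) cycle=29 dir=N

path = [(1,0), (0,0), (0,1), (0,2)]
arrival = 29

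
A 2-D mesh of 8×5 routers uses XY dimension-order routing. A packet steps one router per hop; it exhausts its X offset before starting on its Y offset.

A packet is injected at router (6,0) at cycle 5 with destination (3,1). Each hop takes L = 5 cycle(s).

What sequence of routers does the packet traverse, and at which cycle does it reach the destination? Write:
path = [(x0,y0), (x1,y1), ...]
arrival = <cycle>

path = [(6,0), (5,0), (4,0), (3,0), (3,1)]
arrival = 25

t=5: at (6,0)
t=10: at (5,0) after W
t=15: at (4,0) after W
t=20: at (3,0) after W
t=25: at (3,1) after N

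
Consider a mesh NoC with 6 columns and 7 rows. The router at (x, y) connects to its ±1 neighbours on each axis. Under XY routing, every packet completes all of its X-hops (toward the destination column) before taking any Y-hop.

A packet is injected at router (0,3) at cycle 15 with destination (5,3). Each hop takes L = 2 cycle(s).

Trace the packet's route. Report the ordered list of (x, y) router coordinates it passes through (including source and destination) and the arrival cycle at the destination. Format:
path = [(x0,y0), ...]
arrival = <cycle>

path = [(0,3), (1,3), (2,3), (3,3), (4,3), (5,3)]
arrival = 25

hop 0: (0,3) @ cyc 15
hop 1: (1,3) @ cyc 17  [E]
hop 2: (2,3) @ cyc 19  [E]
hop 3: (3,3) @ cyc 21  [E]
hop 4: (4,3) @ cyc 23  [E]
hop 5: (5,3) @ cyc 25  [E]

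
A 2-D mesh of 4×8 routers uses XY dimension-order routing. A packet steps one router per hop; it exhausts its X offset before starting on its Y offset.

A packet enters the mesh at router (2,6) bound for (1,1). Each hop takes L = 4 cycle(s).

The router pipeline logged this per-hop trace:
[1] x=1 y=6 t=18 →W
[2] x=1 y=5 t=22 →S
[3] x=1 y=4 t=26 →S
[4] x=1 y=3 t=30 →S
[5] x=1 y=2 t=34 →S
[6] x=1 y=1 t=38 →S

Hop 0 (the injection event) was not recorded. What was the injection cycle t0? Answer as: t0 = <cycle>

cyc[1] = 18 and cyc[k] = t0 + k·L for every k.
Therefore t0 = 18 − L = 14.

t0 = 14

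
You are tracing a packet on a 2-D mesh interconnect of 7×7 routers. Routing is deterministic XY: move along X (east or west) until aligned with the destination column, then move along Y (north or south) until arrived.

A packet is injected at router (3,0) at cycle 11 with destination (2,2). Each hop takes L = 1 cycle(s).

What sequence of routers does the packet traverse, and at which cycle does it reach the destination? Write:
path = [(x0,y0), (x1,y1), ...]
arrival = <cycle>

#0 — 3,0 | c11
#1 — 2,0 | c12 | W
#2 — 2,1 | c13 | N
#3 — 2,2 | c14 | N

path = [(3,0), (2,0), (2,1), (2,2)]
arrival = 14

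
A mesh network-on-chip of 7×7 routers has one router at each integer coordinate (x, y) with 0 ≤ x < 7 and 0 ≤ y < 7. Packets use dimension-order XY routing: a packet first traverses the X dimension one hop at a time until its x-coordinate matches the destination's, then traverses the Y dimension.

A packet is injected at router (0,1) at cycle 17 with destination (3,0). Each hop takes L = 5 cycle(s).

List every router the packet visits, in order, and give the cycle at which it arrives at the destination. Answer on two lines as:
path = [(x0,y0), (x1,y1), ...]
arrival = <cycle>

hop 0: (0,1) @ cyc 17
hop 1: (1,1) @ cyc 22  [E]
hop 2: (2,1) @ cyc 27  [E]
hop 3: (3,1) @ cyc 32  [E]
hop 4: (3,0) @ cyc 37  [S]

path = [(0,1), (1,1), (2,1), (3,1), (3,0)]
arrival = 37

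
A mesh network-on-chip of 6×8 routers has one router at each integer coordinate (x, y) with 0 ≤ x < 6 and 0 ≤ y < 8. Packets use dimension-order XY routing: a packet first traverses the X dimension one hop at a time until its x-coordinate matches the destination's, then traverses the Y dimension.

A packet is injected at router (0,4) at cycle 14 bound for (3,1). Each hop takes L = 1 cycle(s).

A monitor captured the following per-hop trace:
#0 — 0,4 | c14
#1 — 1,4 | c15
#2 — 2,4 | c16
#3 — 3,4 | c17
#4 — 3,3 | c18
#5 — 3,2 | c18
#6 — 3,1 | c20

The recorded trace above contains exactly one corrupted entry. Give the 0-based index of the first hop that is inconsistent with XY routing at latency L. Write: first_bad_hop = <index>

check 1→ d=(1,0) cyc+1: ok
check 2→ d=(1,0) cyc+1: ok
check 3→ d=(1,0) cyc+1: ok
check 4→ d=(0,-1) cyc+1: ok
check 5→ d=(0,-1) cyc+0: BAD: Δcyc=0≠L

first_bad_hop = 5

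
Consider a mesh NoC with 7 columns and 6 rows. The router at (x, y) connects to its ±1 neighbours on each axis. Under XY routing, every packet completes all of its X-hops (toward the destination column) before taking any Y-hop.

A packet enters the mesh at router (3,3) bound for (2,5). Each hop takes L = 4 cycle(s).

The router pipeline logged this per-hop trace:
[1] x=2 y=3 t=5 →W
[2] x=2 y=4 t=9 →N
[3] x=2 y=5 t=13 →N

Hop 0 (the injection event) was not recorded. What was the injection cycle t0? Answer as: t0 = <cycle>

t0 = 1

cyc[1] = 5 and cyc[k] = t0 + k·L for every k.
t0 = cyc[1] − L = 5 − 4 = 1.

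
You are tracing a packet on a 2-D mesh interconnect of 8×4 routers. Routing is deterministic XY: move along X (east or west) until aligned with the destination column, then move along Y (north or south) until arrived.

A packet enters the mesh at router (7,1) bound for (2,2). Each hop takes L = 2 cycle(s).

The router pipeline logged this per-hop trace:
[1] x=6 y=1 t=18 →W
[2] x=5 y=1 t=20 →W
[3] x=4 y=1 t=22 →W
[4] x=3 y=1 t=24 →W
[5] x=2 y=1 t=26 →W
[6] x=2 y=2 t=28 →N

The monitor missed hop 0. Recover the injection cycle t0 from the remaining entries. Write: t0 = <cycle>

t0 = 16

At hop 1 the cycle is 18; in general cyc_k = t0 + kL.
Subtract one hop: t0 = 18 − 2 = 16.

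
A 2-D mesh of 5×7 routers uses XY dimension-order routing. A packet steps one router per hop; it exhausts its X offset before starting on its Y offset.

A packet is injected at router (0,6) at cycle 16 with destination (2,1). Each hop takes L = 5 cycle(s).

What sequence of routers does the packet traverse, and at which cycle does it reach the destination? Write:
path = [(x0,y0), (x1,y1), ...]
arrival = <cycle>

path = [(0,6), (1,6), (2,6), (2,5), (2,4), (2,3), (2,2), (2,1)]
arrival = 51

  0. router=(0,6) cycle=16 (inject)
  1. router=(1,6) cycle=21 dir=E
  2. router=(2,6) cycle=26 dir=E
  3. router=(2,5) cycle=31 dir=S
  4. router=(2,4) cycle=36 dir=S
  5. router=(2,3) cycle=41 dir=S
  6. router=(2,2) cycle=46 dir=S
  7. router=(2,1) cycle=51 dir=S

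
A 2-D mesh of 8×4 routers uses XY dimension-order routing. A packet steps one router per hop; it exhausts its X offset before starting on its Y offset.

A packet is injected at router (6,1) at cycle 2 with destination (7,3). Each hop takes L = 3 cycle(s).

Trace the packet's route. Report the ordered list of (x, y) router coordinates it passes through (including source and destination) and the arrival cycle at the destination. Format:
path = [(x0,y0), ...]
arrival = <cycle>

  0. router=(6,1) cycle=2 (inject)
  1. router=(7,1) cycle=5 dir=E
  2. router=(7,2) cycle=8 dir=N
  3. router=(7,3) cycle=11 dir=N

path = [(6,1), (7,1), (7,2), (7,3)]
arrival = 11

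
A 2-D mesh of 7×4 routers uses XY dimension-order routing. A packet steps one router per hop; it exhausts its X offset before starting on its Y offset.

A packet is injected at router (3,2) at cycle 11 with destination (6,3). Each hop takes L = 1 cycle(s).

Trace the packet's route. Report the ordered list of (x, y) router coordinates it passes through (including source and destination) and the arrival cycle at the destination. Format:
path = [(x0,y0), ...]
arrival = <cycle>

[0] x=3 y=2 t=11
[1] x=4 y=2 t=12 →E
[2] x=5 y=2 t=13 →E
[3] x=6 y=2 t=14 →E
[4] x=6 y=3 t=15 →N

path = [(3,2), (4,2), (5,2), (6,2), (6,3)]
arrival = 15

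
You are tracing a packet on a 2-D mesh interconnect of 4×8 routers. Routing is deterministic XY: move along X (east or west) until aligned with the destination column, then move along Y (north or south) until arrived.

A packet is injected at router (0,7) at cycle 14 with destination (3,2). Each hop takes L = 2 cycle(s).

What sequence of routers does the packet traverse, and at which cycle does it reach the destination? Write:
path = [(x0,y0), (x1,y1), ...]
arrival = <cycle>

t=14: at (0,7)
t=16: at (1,7) after E
t=18: at (2,7) after E
t=20: at (3,7) after E
t=22: at (3,6) after S
t=24: at (3,5) after S
t=26: at (3,4) after S
t=28: at (3,3) after S
t=30: at (3,2) after S

path = [(0,7), (1,7), (2,7), (3,7), (3,6), (3,5), (3,4), (3,3), (3,2)]
arrival = 30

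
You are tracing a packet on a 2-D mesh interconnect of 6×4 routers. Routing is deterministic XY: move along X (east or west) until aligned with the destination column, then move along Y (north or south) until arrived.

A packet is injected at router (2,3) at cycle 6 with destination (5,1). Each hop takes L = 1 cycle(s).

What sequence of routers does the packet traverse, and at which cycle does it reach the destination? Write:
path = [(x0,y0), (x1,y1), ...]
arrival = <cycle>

hop 0: (2,3) @ cyc 6
hop 1: (3,3) @ cyc 7  [E]
hop 2: (4,3) @ cyc 8  [E]
hop 3: (5,3) @ cyc 9  [E]
hop 4: (5,2) @ cyc 10  [S]
hop 5: (5,1) @ cyc 11  [S]

path = [(2,3), (3,3), (4,3), (5,3), (5,2), (5,1)]
arrival = 11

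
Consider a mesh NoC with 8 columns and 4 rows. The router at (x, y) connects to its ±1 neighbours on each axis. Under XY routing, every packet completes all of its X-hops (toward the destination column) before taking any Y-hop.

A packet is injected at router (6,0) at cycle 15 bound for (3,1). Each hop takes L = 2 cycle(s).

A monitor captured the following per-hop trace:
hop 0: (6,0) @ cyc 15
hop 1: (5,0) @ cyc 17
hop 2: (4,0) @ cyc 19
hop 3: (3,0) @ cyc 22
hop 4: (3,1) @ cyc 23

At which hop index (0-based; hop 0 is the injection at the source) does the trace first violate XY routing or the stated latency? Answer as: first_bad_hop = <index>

first_bad_hop = 3

[1] (-1,+0) / 2c ⇒ ok
[2] (-1,+0) / 2c ⇒ ok
[3] (-1,+0) / 3c ⇒ BAD: Δcyc=3≠L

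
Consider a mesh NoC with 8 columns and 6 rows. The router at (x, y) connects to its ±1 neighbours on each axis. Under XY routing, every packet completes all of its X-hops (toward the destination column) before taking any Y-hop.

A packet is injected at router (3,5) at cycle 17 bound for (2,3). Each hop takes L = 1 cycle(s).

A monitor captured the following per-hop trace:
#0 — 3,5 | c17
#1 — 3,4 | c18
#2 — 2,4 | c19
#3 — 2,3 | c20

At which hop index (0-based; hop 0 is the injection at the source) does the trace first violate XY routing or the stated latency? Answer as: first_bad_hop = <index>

[1] (+0,-1) / 1c ⇒ BAD: Y-move but x=3≠2

first_bad_hop = 1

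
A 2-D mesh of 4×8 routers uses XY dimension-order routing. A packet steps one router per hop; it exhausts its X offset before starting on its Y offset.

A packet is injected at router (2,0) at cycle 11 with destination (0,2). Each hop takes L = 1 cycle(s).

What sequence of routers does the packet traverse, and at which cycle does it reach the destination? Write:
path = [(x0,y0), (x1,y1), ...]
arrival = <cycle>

path = [(2,0), (1,0), (0,0), (0,1), (0,2)]
arrival = 15

[0] x=2 y=0 t=11
[1] x=1 y=0 t=12 →W
[2] x=0 y=0 t=13 →W
[3] x=0 y=1 t=14 →N
[4] x=0 y=2 t=15 →N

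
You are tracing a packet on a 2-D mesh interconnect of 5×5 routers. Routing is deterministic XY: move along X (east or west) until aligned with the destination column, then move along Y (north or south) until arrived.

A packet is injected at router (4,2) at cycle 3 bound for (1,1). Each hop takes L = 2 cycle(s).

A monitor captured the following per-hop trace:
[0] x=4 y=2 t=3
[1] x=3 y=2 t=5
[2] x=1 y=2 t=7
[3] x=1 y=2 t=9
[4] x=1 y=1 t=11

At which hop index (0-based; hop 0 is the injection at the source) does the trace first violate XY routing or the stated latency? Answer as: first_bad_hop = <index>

  1: Δx=-1 Δy=+0 Δt=2 [ok]
  2: Δx=-2 Δy=+0 Δt=2 [BAD: non-unit step]

first_bad_hop = 2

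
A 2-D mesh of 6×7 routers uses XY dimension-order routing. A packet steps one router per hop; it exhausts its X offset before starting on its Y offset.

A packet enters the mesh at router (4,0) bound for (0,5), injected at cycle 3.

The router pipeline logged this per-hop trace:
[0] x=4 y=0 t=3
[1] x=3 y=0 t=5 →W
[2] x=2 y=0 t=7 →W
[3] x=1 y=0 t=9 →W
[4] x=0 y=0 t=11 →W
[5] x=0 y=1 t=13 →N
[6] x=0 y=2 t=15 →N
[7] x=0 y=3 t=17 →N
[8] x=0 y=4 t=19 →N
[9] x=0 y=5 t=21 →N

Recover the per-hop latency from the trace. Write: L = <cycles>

L = 2

Δcyc across hop 0→1: 5 − 3 = 2.
That increment is L by definition: L = 2.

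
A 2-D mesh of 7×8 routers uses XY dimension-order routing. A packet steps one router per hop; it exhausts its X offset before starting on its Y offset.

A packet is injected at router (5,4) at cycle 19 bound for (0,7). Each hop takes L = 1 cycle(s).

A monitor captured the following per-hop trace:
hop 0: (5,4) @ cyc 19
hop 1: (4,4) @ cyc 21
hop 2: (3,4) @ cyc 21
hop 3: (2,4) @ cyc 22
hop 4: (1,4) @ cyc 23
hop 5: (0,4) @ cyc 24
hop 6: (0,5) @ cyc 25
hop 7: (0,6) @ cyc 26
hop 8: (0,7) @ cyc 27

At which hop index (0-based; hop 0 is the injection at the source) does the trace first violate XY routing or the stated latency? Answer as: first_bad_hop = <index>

check 1→ d=(-1,0) cyc+2: BAD: Δcyc=2≠L

first_bad_hop = 1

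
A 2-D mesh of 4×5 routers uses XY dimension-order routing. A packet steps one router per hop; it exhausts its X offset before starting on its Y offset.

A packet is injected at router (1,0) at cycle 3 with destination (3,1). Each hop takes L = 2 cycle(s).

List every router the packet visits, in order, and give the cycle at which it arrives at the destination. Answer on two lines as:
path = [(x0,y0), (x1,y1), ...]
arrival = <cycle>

path = [(1,0), (2,0), (3,0), (3,1)]
arrival = 9

src (1,0)  cyc=3
E→(2,0)  cyc=5
E→(3,0)  cyc=7
N→(3,1)  cyc=9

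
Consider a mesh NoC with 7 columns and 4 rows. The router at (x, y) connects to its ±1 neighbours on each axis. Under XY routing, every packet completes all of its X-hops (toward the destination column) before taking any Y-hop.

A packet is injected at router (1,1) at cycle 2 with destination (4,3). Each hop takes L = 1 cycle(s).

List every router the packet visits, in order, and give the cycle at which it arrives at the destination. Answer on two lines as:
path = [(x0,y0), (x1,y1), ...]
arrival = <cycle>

  0. router=(1,1) cycle=2 (inject)
  1. router=(2,1) cycle=3 dir=E
  2. router=(3,1) cycle=4 dir=E
  3. router=(4,1) cycle=5 dir=E
  4. router=(4,2) cycle=6 dir=N
  5. router=(4,3) cycle=7 dir=N

path = [(1,1), (2,1), (3,1), (4,1), (4,2), (4,3)]
arrival = 7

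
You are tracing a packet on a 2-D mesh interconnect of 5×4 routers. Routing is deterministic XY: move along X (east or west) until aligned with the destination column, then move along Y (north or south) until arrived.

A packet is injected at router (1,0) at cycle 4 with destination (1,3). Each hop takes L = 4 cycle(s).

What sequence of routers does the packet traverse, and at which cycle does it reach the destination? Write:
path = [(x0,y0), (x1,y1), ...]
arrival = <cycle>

path = [(1,0), (1,1), (1,2), (1,3)]
arrival = 16

[0] x=1 y=0 t=4
[1] x=1 y=1 t=8 →N
[2] x=1 y=2 t=12 →N
[3] x=1 y=3 t=16 →N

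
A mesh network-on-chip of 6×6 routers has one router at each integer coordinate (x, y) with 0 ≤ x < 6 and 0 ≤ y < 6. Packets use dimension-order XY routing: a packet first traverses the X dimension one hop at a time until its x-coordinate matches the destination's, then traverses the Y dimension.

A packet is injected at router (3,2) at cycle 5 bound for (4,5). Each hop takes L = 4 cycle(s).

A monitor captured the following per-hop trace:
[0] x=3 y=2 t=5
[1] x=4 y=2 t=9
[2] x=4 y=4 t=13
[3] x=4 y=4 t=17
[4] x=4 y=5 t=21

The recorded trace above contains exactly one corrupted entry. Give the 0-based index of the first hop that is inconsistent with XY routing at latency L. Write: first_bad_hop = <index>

first_bad_hop = 2

check 1→ d=(1,0) cyc+4: ok
check 2→ d=(0,2) cyc+4: BAD: non-unit step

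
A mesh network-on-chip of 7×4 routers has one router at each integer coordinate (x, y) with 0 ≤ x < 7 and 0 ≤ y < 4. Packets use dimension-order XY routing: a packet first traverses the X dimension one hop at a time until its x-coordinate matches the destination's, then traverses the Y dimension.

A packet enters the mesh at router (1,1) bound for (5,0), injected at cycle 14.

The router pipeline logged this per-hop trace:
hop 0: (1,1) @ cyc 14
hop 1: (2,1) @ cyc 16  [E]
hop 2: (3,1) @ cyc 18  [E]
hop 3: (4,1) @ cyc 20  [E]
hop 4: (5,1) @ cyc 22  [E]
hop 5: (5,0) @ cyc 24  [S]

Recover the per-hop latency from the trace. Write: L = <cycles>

L = 2

From hop 0 (14) to hop 1 (16): +2 cycles.
Each hop adds L, hence L = 2.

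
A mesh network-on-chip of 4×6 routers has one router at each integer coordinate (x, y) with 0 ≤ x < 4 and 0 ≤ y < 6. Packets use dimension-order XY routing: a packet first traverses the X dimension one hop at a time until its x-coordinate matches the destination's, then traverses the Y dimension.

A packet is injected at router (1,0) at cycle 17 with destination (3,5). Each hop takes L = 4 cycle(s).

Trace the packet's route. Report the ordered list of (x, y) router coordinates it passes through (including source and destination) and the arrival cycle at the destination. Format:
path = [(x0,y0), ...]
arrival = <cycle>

[0] x=1 y=0 t=17
[1] x=2 y=0 t=21 →E
[2] x=3 y=0 t=25 →E
[3] x=3 y=1 t=29 →N
[4] x=3 y=2 t=33 →N
[5] x=3 y=3 t=37 →N
[6] x=3 y=4 t=41 →N
[7] x=3 y=5 t=45 →N

path = [(1,0), (2,0), (3,0), (3,1), (3,2), (3,3), (3,4), (3,5)]
arrival = 45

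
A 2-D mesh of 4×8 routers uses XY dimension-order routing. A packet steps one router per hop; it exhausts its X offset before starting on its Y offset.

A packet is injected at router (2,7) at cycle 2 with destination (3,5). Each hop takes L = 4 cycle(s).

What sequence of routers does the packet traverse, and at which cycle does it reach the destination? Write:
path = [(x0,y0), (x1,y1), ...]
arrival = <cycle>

[0] x=2 y=7 t=2
[1] x=3 y=7 t=6 →E
[2] x=3 y=6 t=10 →S
[3] x=3 y=5 t=14 →S

path = [(2,7), (3,7), (3,6), (3,5)]
arrival = 14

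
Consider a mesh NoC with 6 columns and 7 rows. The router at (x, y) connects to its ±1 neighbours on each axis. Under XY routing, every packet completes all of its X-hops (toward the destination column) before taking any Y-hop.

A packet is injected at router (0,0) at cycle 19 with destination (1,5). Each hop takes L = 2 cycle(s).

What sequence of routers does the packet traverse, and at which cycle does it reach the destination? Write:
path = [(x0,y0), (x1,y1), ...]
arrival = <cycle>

path = [(0,0), (1,0), (1,1), (1,2), (1,3), (1,4), (1,5)]
arrival = 31

[0] x=0 y=0 t=19
[1] x=1 y=0 t=21 →E
[2] x=1 y=1 t=23 →N
[3] x=1 y=2 t=25 →N
[4] x=1 y=3 t=27 →N
[5] x=1 y=4 t=29 →N
[6] x=1 y=5 t=31 →N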